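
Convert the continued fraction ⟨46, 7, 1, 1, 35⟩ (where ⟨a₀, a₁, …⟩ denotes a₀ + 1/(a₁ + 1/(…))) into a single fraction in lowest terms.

Start with 35.
1 + 1/(35/1) = 1 + 1/35 = 36/35
1 + 1/(36/35) = 1 + 35/36 = 71/36
7 + 1/(71/36) = 7 + 36/71 = 533/71
46 + 1/(533/71) = 46 + 71/533 = 24589/533

24589/533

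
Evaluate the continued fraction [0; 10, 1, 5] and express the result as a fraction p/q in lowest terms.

6/65

Build up convergents one term at a time:
a_0 = 0: 0/1
a_1 = 10: 1/10
a_2 = 1: 1/11
a_3 = 5: 6/65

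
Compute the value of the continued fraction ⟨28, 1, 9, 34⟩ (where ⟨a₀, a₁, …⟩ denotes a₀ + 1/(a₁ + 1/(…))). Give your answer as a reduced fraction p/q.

9855/341

Start with 34.
9 + 1/(34/1) = 9 + 1/34 = 307/34
1 + 1/(307/34) = 1 + 34/307 = 341/307
28 + 1/(341/307) = 28 + 307/341 = 9855/341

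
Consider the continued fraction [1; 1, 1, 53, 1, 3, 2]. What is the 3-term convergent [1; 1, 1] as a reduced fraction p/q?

Compute successive convergents:
a_0 = 1: 1/1
a_1 = 1: 2/1
a_2 = 1: 3/2

3/2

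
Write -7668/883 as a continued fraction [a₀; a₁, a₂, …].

[-9; 3, 6, 15, 3]

Repeatedly divide and take the remainder:
-7668 = -9·883 + 279, so a_0 = -9
883 = 3·279 + 46, so a_1 = 3
279 = 6·46 + 3, so a_2 = 6
46 = 15·3 + 1, so a_3 = 15
3 = 3·1 + 0, so a_4 = 3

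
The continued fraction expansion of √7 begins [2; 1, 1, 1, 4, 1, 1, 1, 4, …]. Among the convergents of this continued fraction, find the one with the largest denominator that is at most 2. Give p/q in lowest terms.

5/2

a_0 = 2: 2/1  (≤ bound)
a_1 = 1: 3/1  (≤ bound)
a_2 = 1: 5/2  (≤ bound)
a_3 = 1: 8/3  (> 2, stop)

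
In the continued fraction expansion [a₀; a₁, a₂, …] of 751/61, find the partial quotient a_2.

Run the Euclidean algorithm, recording each quotient:
751 = 12·61 + 19, so a_0 = 12
61 = 3·19 + 4, so a_1 = 3
19 = 4·4 + 3, so a_2 = 4

4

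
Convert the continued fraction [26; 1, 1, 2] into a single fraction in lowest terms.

133/5

Use the convergent recurrence hₖ = aₖ·hₖ₋₁ + hₖ₋₂ (and likewise for the denominators kₖ):
a_0 = 26: 26/1
a_1 = 1: 27/1
a_2 = 1: 53/2
a_3 = 2: 133/5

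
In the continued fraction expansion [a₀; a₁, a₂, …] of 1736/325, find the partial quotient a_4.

1

Apply division with remainder until the remainder is 0:
1736 ÷ 325 → quotient 5, remainder 111
325 ÷ 111 → quotient 2, remainder 103
111 ÷ 103 → quotient 1, remainder 8
103 ÷ 8 → quotient 12, remainder 7
8 ÷ 7 → quotient 1, remainder 1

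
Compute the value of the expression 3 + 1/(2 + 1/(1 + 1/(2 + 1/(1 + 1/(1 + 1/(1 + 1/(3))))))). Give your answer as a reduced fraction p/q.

367/109

Start with 3.
1 + 1/(3/1) = 1 + 1/3 = 4/3
1 + 1/(4/3) = 1 + 3/4 = 7/4
1 + 1/(7/4) = 1 + 4/7 = 11/7
2 + 1/(11/7) = 2 + 7/11 = 29/11
1 + 1/(29/11) = 1 + 11/29 = 40/29
2 + 1/(40/29) = 2 + 29/40 = 109/40
3 + 1/(109/40) = 3 + 40/109 = 367/109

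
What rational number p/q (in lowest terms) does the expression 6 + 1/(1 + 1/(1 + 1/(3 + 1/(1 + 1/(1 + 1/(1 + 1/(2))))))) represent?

433/66

Start with 2.
1 + 1/(2/1) = 1 + 1/2 = 3/2
1 + 1/(3/2) = 1 + 2/3 = 5/3
1 + 1/(5/3) = 1 + 3/5 = 8/5
3 + 1/(8/5) = 3 + 5/8 = 29/8
1 + 1/(29/8) = 1 + 8/29 = 37/29
1 + 1/(37/29) = 1 + 29/37 = 66/37
6 + 1/(66/37) = 6 + 37/66 = 433/66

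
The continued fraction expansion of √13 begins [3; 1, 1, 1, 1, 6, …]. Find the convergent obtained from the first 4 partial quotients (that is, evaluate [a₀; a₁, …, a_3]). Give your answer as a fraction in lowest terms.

11/3

Start with 1.
1 + 1/(1/1) = 1 + 1/1 = 2/1
1 + 1/(2/1) = 1 + 1/2 = 3/2
3 + 1/(3/2) = 3 + 2/3 = 11/3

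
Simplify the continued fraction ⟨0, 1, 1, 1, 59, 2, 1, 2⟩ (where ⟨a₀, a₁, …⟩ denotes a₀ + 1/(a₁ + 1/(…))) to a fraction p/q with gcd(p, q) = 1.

Collapse the nested fraction from the inside out:
Start with 2.
1 + 1/(2/1) = 1 + 1/2 = 3/2
2 + 1/(3/2) = 2 + 2/3 = 8/3
59 + 1/(8/3) = 59 + 3/8 = 475/8
1 + 1/(475/8) = 1 + 8/475 = 483/475
1 + 1/(483/475) = 1 + 475/483 = 958/483
1 + 1/(958/483) = 1 + 483/958 = 1441/958
0 + 1/(1441/958) = 0 + 958/1441 = 958/1441

958/1441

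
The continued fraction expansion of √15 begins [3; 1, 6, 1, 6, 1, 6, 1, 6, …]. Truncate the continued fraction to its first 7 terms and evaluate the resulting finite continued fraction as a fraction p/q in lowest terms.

1677/433

Collapse the nested fraction from the inside out:
Start with 6.
1 + 1/(6/1) = 1 + 1/6 = 7/6
6 + 1/(7/6) = 6 + 6/7 = 48/7
1 + 1/(48/7) = 1 + 7/48 = 55/48
6 + 1/(55/48) = 6 + 48/55 = 378/55
1 + 1/(378/55) = 1 + 55/378 = 433/378
3 + 1/(433/378) = 3 + 378/433 = 1677/433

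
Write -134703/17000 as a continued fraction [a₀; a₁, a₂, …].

[-8; 13, 9, 3, 46]

-134703 = -8·17000 + 1297, so a_0 = -8
17000 = 13·1297 + 139, so a_1 = 13
1297 = 9·139 + 46, so a_2 = 9
139 = 3·46 + 1, so a_3 = 3
46 = 46·1 + 0, so a_4 = 46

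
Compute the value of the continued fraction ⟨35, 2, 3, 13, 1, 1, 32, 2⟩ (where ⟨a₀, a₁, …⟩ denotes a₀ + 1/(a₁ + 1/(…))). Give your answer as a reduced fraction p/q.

451556/12745

Starting at the tail and folding back:
Start with 2.
32 + 1/(2/1) = 32 + 1/2 = 65/2
1 + 1/(65/2) = 1 + 2/65 = 67/65
1 + 1/(67/65) = 1 + 65/67 = 132/67
13 + 1/(132/67) = 13 + 67/132 = 1783/132
3 + 1/(1783/132) = 3 + 132/1783 = 5481/1783
2 + 1/(5481/1783) = 2 + 1783/5481 = 12745/5481
35 + 1/(12745/5481) = 35 + 5481/12745 = 451556/12745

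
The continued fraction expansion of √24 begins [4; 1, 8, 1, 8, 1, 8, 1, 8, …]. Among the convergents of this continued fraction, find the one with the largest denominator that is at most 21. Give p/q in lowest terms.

a_0 = 4: 4/1  (≤ bound)
a_1 = 1: 5/1  (≤ bound)
a_2 = 8: 44/9  (≤ bound)
a_3 = 1: 49/10  (≤ bound)
a_4 = 8: 436/89  (> 21, stop)

49/10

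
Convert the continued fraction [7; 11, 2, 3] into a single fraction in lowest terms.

Start with 3.
2 + 1/(3/1) = 2 + 1/3 = 7/3
11 + 1/(7/3) = 11 + 3/7 = 80/7
7 + 1/(80/7) = 7 + 7/80 = 567/80

567/80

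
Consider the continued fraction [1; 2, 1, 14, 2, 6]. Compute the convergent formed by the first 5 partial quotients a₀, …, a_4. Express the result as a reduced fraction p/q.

Start with 2.
14 + 1/(2/1) = 14 + 1/2 = 29/2
1 + 1/(29/2) = 1 + 2/29 = 31/29
2 + 1/(31/29) = 2 + 29/31 = 91/31
1 + 1/(91/31) = 1 + 31/91 = 122/91

122/91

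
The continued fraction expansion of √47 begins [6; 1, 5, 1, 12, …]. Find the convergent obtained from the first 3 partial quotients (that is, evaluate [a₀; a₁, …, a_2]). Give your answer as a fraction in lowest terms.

41/6

Use the convergent recurrence hₖ = aₖ·hₖ₋₁ + hₖ₋₂ (and likewise for the denominators kₖ):
a_0 = 6: 6/1
a_1 = 1: 7/1
a_2 = 5: 41/6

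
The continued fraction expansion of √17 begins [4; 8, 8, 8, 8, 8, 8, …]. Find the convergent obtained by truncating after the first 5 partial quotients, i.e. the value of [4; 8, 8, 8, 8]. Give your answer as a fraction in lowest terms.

17684/4289

Compute successive convergents:
a_0 = 4: 4/1
a_1 = 8: 33/8
a_2 = 8: 268/65
a_3 = 8: 2177/528
a_4 = 8: 17684/4289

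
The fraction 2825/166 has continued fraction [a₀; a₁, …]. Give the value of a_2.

3

Apply division with remainder until the remainder is 0:
2825 ÷ 166 → quotient 17, remainder 3
166 ÷ 3 → quotient 55, remainder 1
3 ÷ 1 → quotient 3, remainder 0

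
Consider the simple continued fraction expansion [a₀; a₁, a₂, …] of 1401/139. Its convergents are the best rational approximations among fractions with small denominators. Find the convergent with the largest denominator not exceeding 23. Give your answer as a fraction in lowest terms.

a_0 = 10: 10/1  (≤ bound)
a_1 = 12: 121/12  (≤ bound)
a_2 = 1: 131/13  (≤ bound)
a_3 = 1: 252/25  (> 23, stop)

131/13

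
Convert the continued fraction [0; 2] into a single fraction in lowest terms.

a_0 = 0: 0/1
a_1 = 2: 1/2

1/2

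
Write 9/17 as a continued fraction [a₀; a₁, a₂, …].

9 ÷ 17 → quotient 0, remainder 9
17 ÷ 9 → quotient 1, remainder 8
9 ÷ 8 → quotient 1, remainder 1
8 ÷ 1 → quotient 8, remainder 0

[0; 1, 1, 8]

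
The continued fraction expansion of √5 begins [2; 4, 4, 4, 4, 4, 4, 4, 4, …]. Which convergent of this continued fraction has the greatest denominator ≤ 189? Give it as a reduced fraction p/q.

List convergents until the denominator exceeds the bound:
a_0 = 2: 2/1  (≤ bound)
a_1 = 4: 9/4  (≤ bound)
a_2 = 4: 38/17  (≤ bound)
a_3 = 4: 161/72  (≤ bound)
a_4 = 4: 682/305  (> 189, stop)

161/72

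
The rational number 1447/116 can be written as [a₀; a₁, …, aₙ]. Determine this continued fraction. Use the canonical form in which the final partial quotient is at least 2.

[12; 2, 9, 6]

1447 ÷ 116 → quotient 12, remainder 55
116 ÷ 55 → quotient 2, remainder 6
55 ÷ 6 → quotient 9, remainder 1
6 ÷ 1 → quotient 6, remainder 0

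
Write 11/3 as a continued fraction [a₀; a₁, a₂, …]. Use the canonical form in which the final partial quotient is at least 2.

Repeatedly divide and take the remainder:
11 ÷ 3 → quotient 3, remainder 2
3 ÷ 2 → quotient 1, remainder 1
2 ÷ 1 → quotient 2, remainder 0

[3; 1, 2]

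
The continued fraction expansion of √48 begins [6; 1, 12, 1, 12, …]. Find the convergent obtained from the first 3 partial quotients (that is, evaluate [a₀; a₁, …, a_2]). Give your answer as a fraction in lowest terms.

90/13

Start with 12.
1 + 1/(12/1) = 1 + 1/12 = 13/12
6 + 1/(13/12) = 6 + 12/13 = 90/13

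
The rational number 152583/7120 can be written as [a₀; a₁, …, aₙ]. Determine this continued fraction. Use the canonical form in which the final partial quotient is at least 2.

[21; 2, 3, 12, 3, 1, 2, 7]

Repeatedly divide and take the remainder:
152583 ÷ 7120 → quotient 21, remainder 3063
7120 ÷ 3063 → quotient 2, remainder 994
3063 ÷ 994 → quotient 3, remainder 81
994 ÷ 81 → quotient 12, remainder 22
81 ÷ 22 → quotient 3, remainder 15
22 ÷ 15 → quotient 1, remainder 7
15 ÷ 7 → quotient 2, remainder 1
7 ÷ 1 → quotient 7, remainder 0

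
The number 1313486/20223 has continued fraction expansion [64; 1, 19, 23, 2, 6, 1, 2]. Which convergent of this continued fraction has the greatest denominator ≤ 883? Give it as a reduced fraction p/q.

29942/461

List convergents until the denominator exceeds the bound:
a_0 = 64: 64/1  (≤ bound)
a_1 = 1: 65/1  (≤ bound)
a_2 = 19: 1299/20  (≤ bound)
a_3 = 23: 29942/461  (≤ bound)
a_4 = 2: 61183/942  (> 883, stop)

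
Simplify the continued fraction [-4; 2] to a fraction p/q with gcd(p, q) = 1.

Build up convergents one term at a time:
a_0 = -4: -4/1
a_1 = 2: -7/2

-7/2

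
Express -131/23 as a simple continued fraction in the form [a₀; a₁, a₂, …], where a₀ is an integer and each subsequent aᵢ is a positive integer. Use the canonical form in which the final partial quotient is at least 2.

[-6; 3, 3, 2]

Run the Euclidean algorithm, recording each quotient:
-131 = -6·23 + 7, so a_0 = -6
23 = 3·7 + 2, so a_1 = 3
7 = 3·2 + 1, so a_2 = 3
2 = 2·1 + 0, so a_3 = 2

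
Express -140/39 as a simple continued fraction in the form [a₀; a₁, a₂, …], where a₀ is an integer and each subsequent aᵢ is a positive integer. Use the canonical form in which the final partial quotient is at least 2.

⌊-140/39⌋ = -4, remainder 16
⌊39/16⌋ = 2, remainder 7
⌊16/7⌋ = 2, remainder 2
⌊7/2⌋ = 3, remainder 1
⌊2/1⌋ = 2, remainder 0

[-4; 2, 2, 3, 2]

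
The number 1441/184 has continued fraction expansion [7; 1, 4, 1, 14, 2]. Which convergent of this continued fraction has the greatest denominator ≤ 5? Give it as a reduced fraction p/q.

39/5

List convergents until the denominator exceeds the bound:
a_0 = 7: 7/1  (≤ bound)
a_1 = 1: 8/1  (≤ bound)
a_2 = 4: 39/5  (≤ bound)
a_3 = 1: 47/6  (> 5, stop)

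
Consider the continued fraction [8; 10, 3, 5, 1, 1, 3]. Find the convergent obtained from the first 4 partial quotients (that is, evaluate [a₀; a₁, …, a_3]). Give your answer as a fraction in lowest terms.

1336/165

Build up convergents one term at a time:
a_0 = 8: 8/1
a_1 = 10: 81/10
a_2 = 3: 251/31
a_3 = 5: 1336/165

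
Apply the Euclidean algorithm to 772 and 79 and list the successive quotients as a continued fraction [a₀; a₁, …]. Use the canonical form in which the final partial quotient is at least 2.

Run the Euclidean algorithm, recording each quotient:
772 ÷ 79 → quotient 9, remainder 61
79 ÷ 61 → quotient 1, remainder 18
61 ÷ 18 → quotient 3, remainder 7
18 ÷ 7 → quotient 2, remainder 4
7 ÷ 4 → quotient 1, remainder 3
4 ÷ 3 → quotient 1, remainder 1
3 ÷ 1 → quotient 3, remainder 0

[9; 1, 3, 2, 1, 1, 3]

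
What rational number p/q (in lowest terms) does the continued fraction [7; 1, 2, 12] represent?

a_0 = 7: 7/1
a_1 = 1: 8/1
a_2 = 2: 23/3
a_3 = 12: 284/37

284/37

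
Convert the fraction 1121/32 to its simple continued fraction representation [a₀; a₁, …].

⌊1121/32⌋ = 35, remainder 1
⌊32/1⌋ = 32, remainder 0

[35; 32]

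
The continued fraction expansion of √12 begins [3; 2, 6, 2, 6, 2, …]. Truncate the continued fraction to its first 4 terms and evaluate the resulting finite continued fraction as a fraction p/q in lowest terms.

97/28

Compute successive convergents:
a_0 = 3: 3/1
a_1 = 2: 7/2
a_2 = 6: 45/13
a_3 = 2: 97/28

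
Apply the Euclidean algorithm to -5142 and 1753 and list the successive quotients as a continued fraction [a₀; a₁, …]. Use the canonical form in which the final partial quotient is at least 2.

[-3; 14, 1, 57, 2]

⌊-5142/1753⌋ = -3, remainder 117
⌊1753/117⌋ = 14, remainder 115
⌊117/115⌋ = 1, remainder 2
⌊115/2⌋ = 57, remainder 1
⌊2/1⌋ = 2, remainder 0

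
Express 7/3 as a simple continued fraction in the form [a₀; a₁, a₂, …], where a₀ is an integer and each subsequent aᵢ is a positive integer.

7 ÷ 3 → quotient 2, remainder 1
3 ÷ 1 → quotient 3, remainder 0

[2; 3]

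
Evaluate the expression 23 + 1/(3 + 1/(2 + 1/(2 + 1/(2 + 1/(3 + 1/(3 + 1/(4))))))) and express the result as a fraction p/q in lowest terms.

Start with 4.
3 + 1/(4/1) = 3 + 1/4 = 13/4
3 + 1/(13/4) = 3 + 4/13 = 43/13
2 + 1/(43/13) = 2 + 13/43 = 99/43
2 + 1/(99/43) = 2 + 43/99 = 241/99
2 + 1/(241/99) = 2 + 99/241 = 581/241
3 + 1/(581/241) = 3 + 241/581 = 1984/581
23 + 1/(1984/581) = 23 + 581/1984 = 46213/1984

46213/1984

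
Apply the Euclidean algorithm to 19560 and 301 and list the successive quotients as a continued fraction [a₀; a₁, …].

Apply division with remainder until the remainder is 0:
19560 = 64·301 + 296, so a_0 = 64
301 = 1·296 + 5, so a_1 = 1
296 = 59·5 + 1, so a_2 = 59
5 = 5·1 + 0, so a_3 = 5

[64; 1, 59, 5]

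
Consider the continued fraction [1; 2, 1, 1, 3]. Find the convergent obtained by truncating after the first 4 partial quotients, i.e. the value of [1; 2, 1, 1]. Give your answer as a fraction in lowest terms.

7/5

Starting at the tail and folding back:
Start with 1.
1 + 1/(1/1) = 1 + 1/1 = 2/1
2 + 1/(2/1) = 2 + 1/2 = 5/2
1 + 1/(5/2) = 1 + 2/5 = 7/5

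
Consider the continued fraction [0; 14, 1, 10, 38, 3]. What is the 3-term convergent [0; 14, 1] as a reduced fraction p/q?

1/15

Work from the innermost term outward:
Start with 1.
14 + 1/(1/1) = 14 + 1/1 = 15/1
0 + 1/(15/1) = 0 + 1/15 = 1/15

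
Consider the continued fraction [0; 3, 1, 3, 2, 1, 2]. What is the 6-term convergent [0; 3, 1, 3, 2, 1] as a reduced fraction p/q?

a_0 = 0: 0/1
a_1 = 3: 1/3
a_2 = 1: 1/4
a_3 = 3: 4/15
a_4 = 2: 9/34
a_5 = 1: 13/49

13/49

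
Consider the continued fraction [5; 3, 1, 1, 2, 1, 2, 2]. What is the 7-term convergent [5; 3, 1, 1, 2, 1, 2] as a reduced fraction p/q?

Use the convergent recurrence hₖ = aₖ·hₖ₋₁ + hₖ₋₂ (and likewise for the denominators kₖ):
a_0 = 5: 5/1
a_1 = 3: 16/3
a_2 = 1: 21/4
a_3 = 1: 37/7
a_4 = 2: 95/18
a_5 = 1: 132/25
a_6 = 2: 359/68

359/68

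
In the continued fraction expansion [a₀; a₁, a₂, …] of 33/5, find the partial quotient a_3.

Repeatedly divide and take the remainder:
33 = 6·5 + 3, so a_0 = 6
5 = 1·3 + 2, so a_1 = 1
3 = 1·2 + 1, so a_2 = 1
2 = 2·1 + 0, so a_3 = 2

2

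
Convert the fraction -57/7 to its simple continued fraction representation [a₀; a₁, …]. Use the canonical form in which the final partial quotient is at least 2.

Apply division with remainder until the remainder is 0:
-57 ÷ 7 → quotient -9, remainder 6
7 ÷ 6 → quotient 1, remainder 1
6 ÷ 1 → quotient 6, remainder 0

[-9; 1, 6]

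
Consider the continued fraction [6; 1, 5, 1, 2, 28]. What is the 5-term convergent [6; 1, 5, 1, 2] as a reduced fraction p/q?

Starting at the tail and folding back:
Start with 2.
1 + 1/(2/1) = 1 + 1/2 = 3/2
5 + 1/(3/2) = 5 + 2/3 = 17/3
1 + 1/(17/3) = 1 + 3/17 = 20/17
6 + 1/(20/17) = 6 + 17/20 = 137/20

137/20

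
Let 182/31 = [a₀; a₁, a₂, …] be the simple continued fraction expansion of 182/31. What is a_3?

182 = 5·31 + 27, so a_0 = 5
31 = 1·27 + 4, so a_1 = 1
27 = 6·4 + 3, so a_2 = 6
4 = 1·3 + 1, so a_3 = 1

1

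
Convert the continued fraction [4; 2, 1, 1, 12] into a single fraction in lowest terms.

Work from the innermost term outward:
Start with 12.
1 + 1/(12/1) = 1 + 1/12 = 13/12
1 + 1/(13/12) = 1 + 12/13 = 25/13
2 + 1/(25/13) = 2 + 13/25 = 63/25
4 + 1/(63/25) = 4 + 25/63 = 277/63

277/63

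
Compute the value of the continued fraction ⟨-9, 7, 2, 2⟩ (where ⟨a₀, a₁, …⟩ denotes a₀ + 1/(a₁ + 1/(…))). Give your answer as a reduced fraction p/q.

-328/37

a_0 = -9: -9/1
a_1 = 7: -62/7
a_2 = 2: -133/15
a_3 = 2: -328/37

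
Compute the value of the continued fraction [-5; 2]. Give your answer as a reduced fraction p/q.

-9/2

Build up convergents one term at a time:
a_0 = -5: -5/1
a_1 = 2: -9/2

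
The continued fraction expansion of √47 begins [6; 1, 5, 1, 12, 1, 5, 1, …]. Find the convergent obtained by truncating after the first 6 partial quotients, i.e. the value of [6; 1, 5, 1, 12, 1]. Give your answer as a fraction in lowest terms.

665/97

a_0 = 6: 6/1
a_1 = 1: 7/1
a_2 = 5: 41/6
a_3 = 1: 48/7
a_4 = 12: 617/90
a_5 = 1: 665/97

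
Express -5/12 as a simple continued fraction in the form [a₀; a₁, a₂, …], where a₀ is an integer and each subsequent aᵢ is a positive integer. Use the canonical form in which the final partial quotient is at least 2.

[-1; 1, 1, 2, 2]

-5 = -1·12 + 7, so a_0 = -1
12 = 1·7 + 5, so a_1 = 1
7 = 1·5 + 2, so a_2 = 1
5 = 2·2 + 1, so a_3 = 2
2 = 2·1 + 0, so a_4 = 2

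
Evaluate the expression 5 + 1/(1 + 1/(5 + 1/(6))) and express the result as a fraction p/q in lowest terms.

216/37

Collapse the nested fraction from the inside out:
Start with 6.
5 + 1/(6/1) = 5 + 1/6 = 31/6
1 + 1/(31/6) = 1 + 6/31 = 37/31
5 + 1/(37/31) = 5 + 31/37 = 216/37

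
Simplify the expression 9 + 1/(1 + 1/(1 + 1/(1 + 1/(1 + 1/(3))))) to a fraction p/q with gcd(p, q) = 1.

Use the convergent recurrence hₖ = aₖ·hₖ₋₁ + hₖ₋₂ (and likewise for the denominators kₖ):
a_0 = 9: 9/1
a_1 = 1: 10/1
a_2 = 1: 19/2
a_3 = 1: 29/3
a_4 = 1: 48/5
a_5 = 3: 173/18

173/18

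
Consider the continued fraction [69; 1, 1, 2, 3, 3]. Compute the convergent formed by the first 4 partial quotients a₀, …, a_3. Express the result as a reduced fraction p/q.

348/5

Start with 2.
1 + 1/(2/1) = 1 + 1/2 = 3/2
1 + 1/(3/2) = 1 + 2/3 = 5/3
69 + 1/(5/3) = 69 + 3/5 = 348/5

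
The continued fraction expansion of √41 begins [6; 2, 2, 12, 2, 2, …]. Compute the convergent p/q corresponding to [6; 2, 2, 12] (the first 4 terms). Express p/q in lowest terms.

397/62

Start with 12.
2 + 1/(12/1) = 2 + 1/12 = 25/12
2 + 1/(25/12) = 2 + 12/25 = 62/25
6 + 1/(62/25) = 6 + 25/62 = 397/62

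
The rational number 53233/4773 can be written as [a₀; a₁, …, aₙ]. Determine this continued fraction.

[11; 6, 1, 1, 6, 56]

Repeatedly divide and take the remainder:
53233 ÷ 4773 → quotient 11, remainder 730
4773 ÷ 730 → quotient 6, remainder 393
730 ÷ 393 → quotient 1, remainder 337
393 ÷ 337 → quotient 1, remainder 56
337 ÷ 56 → quotient 6, remainder 1
56 ÷ 1 → quotient 56, remainder 0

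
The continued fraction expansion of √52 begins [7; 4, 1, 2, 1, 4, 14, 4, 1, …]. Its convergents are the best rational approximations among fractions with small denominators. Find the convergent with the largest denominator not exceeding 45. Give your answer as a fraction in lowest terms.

a_0 = 7: 7/1  (≤ bound)
a_1 = 4: 29/4  (≤ bound)
a_2 = 1: 36/5  (≤ bound)
a_3 = 2: 101/14  (≤ bound)
a_4 = 1: 137/19  (≤ bound)
a_5 = 4: 649/90  (> 45, stop)

137/19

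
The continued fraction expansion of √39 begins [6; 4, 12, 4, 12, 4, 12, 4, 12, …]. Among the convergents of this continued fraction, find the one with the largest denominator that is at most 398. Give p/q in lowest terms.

List convergents until the denominator exceeds the bound:
a_0 = 6: 6/1  (≤ bound)
a_1 = 4: 25/4  (≤ bound)
a_2 = 12: 306/49  (≤ bound)
a_3 = 4: 1249/200  (≤ bound)
a_4 = 12: 15294/2449  (> 398, stop)

1249/200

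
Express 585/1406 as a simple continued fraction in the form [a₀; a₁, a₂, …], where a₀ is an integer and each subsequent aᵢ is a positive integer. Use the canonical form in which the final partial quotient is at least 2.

585 ÷ 1406 → quotient 0, remainder 585
1406 ÷ 585 → quotient 2, remainder 236
585 ÷ 236 → quotient 2, remainder 113
236 ÷ 113 → quotient 2, remainder 10
113 ÷ 10 → quotient 11, remainder 3
10 ÷ 3 → quotient 3, remainder 1
3 ÷ 1 → quotient 3, remainder 0

[0; 2, 2, 2, 11, 3, 3]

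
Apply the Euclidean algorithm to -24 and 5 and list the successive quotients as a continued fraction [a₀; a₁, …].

[-5; 5]

-24 ÷ 5 → quotient -5, remainder 1
5 ÷ 1 → quotient 5, remainder 0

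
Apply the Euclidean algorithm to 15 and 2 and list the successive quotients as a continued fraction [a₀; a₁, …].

15 ÷ 2 → quotient 7, remainder 1
2 ÷ 1 → quotient 2, remainder 0

[7; 2]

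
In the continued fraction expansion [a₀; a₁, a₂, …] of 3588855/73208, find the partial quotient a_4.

Run the Euclidean algorithm, recording each quotient:
3588855 ÷ 73208 → quotient 49, remainder 1663
73208 ÷ 1663 → quotient 44, remainder 36
1663 ÷ 36 → quotient 46, remainder 7
36 ÷ 7 → quotient 5, remainder 1
7 ÷ 1 → quotient 7, remainder 0

7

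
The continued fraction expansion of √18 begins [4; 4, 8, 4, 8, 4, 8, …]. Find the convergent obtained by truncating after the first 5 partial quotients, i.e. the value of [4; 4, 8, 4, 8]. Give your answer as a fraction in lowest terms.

4756/1121

Work from the innermost term outward:
Start with 8.
4 + 1/(8/1) = 4 + 1/8 = 33/8
8 + 1/(33/8) = 8 + 8/33 = 272/33
4 + 1/(272/33) = 4 + 33/272 = 1121/272
4 + 1/(1121/272) = 4 + 272/1121 = 4756/1121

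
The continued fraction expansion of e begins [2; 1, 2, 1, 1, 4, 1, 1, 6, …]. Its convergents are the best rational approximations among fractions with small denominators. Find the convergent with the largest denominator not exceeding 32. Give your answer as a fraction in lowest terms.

a_0 = 2: 2/1  (≤ bound)
a_1 = 1: 3/1  (≤ bound)
a_2 = 2: 8/3  (≤ bound)
a_3 = 1: 11/4  (≤ bound)
a_4 = 1: 19/7  (≤ bound)
a_5 = 4: 87/32  (≤ bound)
a_6 = 1: 106/39  (> 32, stop)

87/32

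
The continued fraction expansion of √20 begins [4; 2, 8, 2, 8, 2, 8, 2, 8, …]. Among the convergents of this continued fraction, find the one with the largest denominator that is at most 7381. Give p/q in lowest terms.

a_0 = 4: 4/1  (≤ bound)
a_1 = 2: 9/2  (≤ bound)
a_2 = 8: 76/17  (≤ bound)
a_3 = 2: 161/36  (≤ bound)
a_4 = 8: 1364/305  (≤ bound)
a_5 = 2: 2889/646  (≤ bound)
a_6 = 8: 24476/5473  (≤ bound)
a_7 = 2: 51841/11592  (> 7381, stop)

24476/5473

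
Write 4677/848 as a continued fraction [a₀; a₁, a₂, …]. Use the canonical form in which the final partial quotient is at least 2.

[5; 1, 1, 15, 1, 4, 5]

4677 = 5·848 + 437, so a_0 = 5
848 = 1·437 + 411, so a_1 = 1
437 = 1·411 + 26, so a_2 = 1
411 = 15·26 + 21, so a_3 = 15
26 = 1·21 + 5, so a_4 = 1
21 = 4·5 + 1, so a_5 = 4
5 = 5·1 + 0, so a_6 = 5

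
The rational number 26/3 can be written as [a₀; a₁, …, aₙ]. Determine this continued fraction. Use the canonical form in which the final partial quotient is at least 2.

26 ÷ 3 → quotient 8, remainder 2
3 ÷ 2 → quotient 1, remainder 1
2 ÷ 1 → quotient 2, remainder 0

[8; 1, 2]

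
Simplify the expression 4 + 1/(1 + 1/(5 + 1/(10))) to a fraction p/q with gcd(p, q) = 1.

295/61

Start with 10.
5 + 1/(10/1) = 5 + 1/10 = 51/10
1 + 1/(51/10) = 1 + 10/51 = 61/51
4 + 1/(61/51) = 4 + 51/61 = 295/61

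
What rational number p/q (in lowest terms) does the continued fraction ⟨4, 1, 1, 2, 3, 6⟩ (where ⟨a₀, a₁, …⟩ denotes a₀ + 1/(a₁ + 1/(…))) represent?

a_0 = 4: 4/1
a_1 = 1: 5/1
a_2 = 1: 9/2
a_3 = 2: 23/5
a_4 = 3: 78/17
a_5 = 6: 491/107

491/107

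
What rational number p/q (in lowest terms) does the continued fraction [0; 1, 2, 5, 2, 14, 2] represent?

Start with 2.
14 + 1/(2/1) = 14 + 1/2 = 29/2
2 + 1/(29/2) = 2 + 2/29 = 60/29
5 + 1/(60/29) = 5 + 29/60 = 329/60
2 + 1/(329/60) = 2 + 60/329 = 718/329
1 + 1/(718/329) = 1 + 329/718 = 1047/718
0 + 1/(1047/718) = 0 + 718/1047 = 718/1047

718/1047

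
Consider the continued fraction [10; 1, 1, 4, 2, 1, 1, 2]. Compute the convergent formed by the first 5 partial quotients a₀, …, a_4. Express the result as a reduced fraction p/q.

Collapse the nested fraction from the inside out:
Start with 2.
4 + 1/(2/1) = 4 + 1/2 = 9/2
1 + 1/(9/2) = 1 + 2/9 = 11/9
1 + 1/(11/9) = 1 + 9/11 = 20/11
10 + 1/(20/11) = 10 + 11/20 = 211/20

211/20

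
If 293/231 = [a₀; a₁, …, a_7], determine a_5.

1

293 = 1·231 + 62, so a_0 = 1
231 = 3·62 + 45, so a_1 = 3
62 = 1·45 + 17, so a_2 = 1
45 = 2·17 + 11, so a_3 = 2
17 = 1·11 + 6, so a_4 = 1
11 = 1·6 + 5, so a_5 = 1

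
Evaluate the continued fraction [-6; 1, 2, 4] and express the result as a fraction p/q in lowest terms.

-69/13

Compute successive convergents:
a_0 = -6: -6/1
a_1 = 1: -5/1
a_2 = 2: -16/3
a_3 = 4: -69/13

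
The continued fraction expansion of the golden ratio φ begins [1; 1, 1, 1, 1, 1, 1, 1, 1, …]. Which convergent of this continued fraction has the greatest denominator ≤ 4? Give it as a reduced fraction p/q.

5/3

a_0 = 1: 1/1  (≤ bound)
a_1 = 1: 2/1  (≤ bound)
a_2 = 1: 3/2  (≤ bound)
a_3 = 1: 5/3  (≤ bound)
a_4 = 1: 8/5  (> 4, stop)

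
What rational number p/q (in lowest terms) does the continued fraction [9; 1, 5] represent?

59/6

Use the convergent recurrence hₖ = aₖ·hₖ₋₁ + hₖ₋₂ (and likewise for the denominators kₖ):
a_0 = 9: 9/1
a_1 = 1: 10/1
a_2 = 5: 59/6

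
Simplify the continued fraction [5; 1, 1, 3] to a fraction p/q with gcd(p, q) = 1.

39/7

Build up convergents one term at a time:
a_0 = 5: 5/1
a_1 = 1: 6/1
a_2 = 1: 11/2
a_3 = 3: 39/7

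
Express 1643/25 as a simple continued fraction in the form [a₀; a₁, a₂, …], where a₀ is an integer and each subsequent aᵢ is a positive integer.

1643 = 65·25 + 18, so a_0 = 65
25 = 1·18 + 7, so a_1 = 1
18 = 2·7 + 4, so a_2 = 2
7 = 1·4 + 3, so a_3 = 1
4 = 1·3 + 1, so a_4 = 1
3 = 3·1 + 0, so a_5 = 3

[65; 1, 2, 1, 1, 3]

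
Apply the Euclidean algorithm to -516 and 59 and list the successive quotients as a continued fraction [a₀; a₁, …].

[-9; 3, 1, 14]

-516 ÷ 59 → quotient -9, remainder 15
59 ÷ 15 → quotient 3, remainder 14
15 ÷ 14 → quotient 1, remainder 1
14 ÷ 1 → quotient 14, remainder 0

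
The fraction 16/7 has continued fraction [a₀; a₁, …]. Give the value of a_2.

16 = 2·7 + 2, so a_0 = 2
7 = 3·2 + 1, so a_1 = 3
2 = 2·1 + 0, so a_2 = 2

2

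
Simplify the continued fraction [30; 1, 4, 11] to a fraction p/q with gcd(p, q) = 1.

1725/56

Work from the innermost term outward:
Start with 11.
4 + 1/(11/1) = 4 + 1/11 = 45/11
1 + 1/(45/11) = 1 + 11/45 = 56/45
30 + 1/(56/45) = 30 + 45/56 = 1725/56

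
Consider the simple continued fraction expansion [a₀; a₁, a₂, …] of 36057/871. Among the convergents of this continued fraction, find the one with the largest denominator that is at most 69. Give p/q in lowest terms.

List convergents until the denominator exceeds the bound:
a_0 = 41: 41/1  (≤ bound)
a_1 = 2: 83/2  (≤ bound)
a_2 = 1: 124/3  (≤ bound)
a_3 = 1: 207/5  (≤ bound)
a_4 = 13: 2815/68  (≤ bound)
a_5 = 1: 3022/73  (> 69, stop)

2815/68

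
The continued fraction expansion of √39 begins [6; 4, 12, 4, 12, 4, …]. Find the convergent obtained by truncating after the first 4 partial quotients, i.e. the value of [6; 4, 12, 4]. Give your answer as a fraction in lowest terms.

1249/200

Work from the innermost term outward:
Start with 4.
12 + 1/(4/1) = 12 + 1/4 = 49/4
4 + 1/(49/4) = 4 + 4/49 = 200/49
6 + 1/(200/49) = 6 + 49/200 = 1249/200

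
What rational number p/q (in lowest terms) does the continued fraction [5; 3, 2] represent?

a_0 = 5: 5/1
a_1 = 3: 16/3
a_2 = 2: 37/7

37/7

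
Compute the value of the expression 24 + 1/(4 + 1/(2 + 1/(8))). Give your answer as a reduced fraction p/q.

1841/76

Start with 8.
2 + 1/(8/1) = 2 + 1/8 = 17/8
4 + 1/(17/8) = 4 + 8/17 = 76/17
24 + 1/(76/17) = 24 + 17/76 = 1841/76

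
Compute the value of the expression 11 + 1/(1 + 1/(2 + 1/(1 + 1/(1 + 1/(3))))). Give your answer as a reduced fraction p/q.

293/25

Start with 3.
1 + 1/(3/1) = 1 + 1/3 = 4/3
1 + 1/(4/3) = 1 + 3/4 = 7/4
2 + 1/(7/4) = 2 + 4/7 = 18/7
1 + 1/(18/7) = 1 + 7/18 = 25/18
11 + 1/(25/18) = 11 + 18/25 = 293/25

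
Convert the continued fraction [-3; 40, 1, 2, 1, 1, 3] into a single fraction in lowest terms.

Use the convergent recurrence hₖ = aₖ·hₖ₋₁ + hₖ₋₂ (and likewise for the denominators kₖ):
a_0 = -3: -3/1
a_1 = 40: -119/40
a_2 = 1: -122/41
a_3 = 2: -363/122
a_4 = 1: -485/163
a_5 = 1: -848/285
a_6 = 3: -3029/1018

-3029/1018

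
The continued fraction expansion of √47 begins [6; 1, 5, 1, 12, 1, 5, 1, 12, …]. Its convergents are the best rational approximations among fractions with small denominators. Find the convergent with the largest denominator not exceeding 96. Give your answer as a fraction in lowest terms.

617/90

List convergents until the denominator exceeds the bound:
a_0 = 6: 6/1  (≤ bound)
a_1 = 1: 7/1  (≤ bound)
a_2 = 5: 41/6  (≤ bound)
a_3 = 1: 48/7  (≤ bound)
a_4 = 12: 617/90  (≤ bound)
a_5 = 1: 665/97  (> 96, stop)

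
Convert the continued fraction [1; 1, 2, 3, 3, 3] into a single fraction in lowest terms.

185/109

Starting at the tail and folding back:
Start with 3.
3 + 1/(3/1) = 3 + 1/3 = 10/3
3 + 1/(10/3) = 3 + 3/10 = 33/10
2 + 1/(33/10) = 2 + 10/33 = 76/33
1 + 1/(76/33) = 1 + 33/76 = 109/76
1 + 1/(109/76) = 1 + 76/109 = 185/109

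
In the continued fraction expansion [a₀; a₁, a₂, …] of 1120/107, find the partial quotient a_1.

2

Run the Euclidean algorithm, recording each quotient:
1120 ÷ 107 → quotient 10, remainder 50
107 ÷ 50 → quotient 2, remainder 7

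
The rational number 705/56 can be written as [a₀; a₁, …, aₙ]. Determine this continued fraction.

[12; 1, 1, 2, 3, 3]

Run the Euclidean algorithm, recording each quotient:
705 ÷ 56 → quotient 12, remainder 33
56 ÷ 33 → quotient 1, remainder 23
33 ÷ 23 → quotient 1, remainder 10
23 ÷ 10 → quotient 2, remainder 3
10 ÷ 3 → quotient 3, remainder 1
3 ÷ 1 → quotient 3, remainder 0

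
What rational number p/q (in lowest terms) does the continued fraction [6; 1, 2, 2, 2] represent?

114/17

Start with 2.
2 + 1/(2/1) = 2 + 1/2 = 5/2
2 + 1/(5/2) = 2 + 2/5 = 12/5
1 + 1/(12/5) = 1 + 5/12 = 17/12
6 + 1/(17/12) = 6 + 12/17 = 114/17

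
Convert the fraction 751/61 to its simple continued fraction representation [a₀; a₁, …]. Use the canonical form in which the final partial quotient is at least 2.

751 = 12·61 + 19, so a_0 = 12
61 = 3·19 + 4, so a_1 = 3
19 = 4·4 + 3, so a_2 = 4
4 = 1·3 + 1, so a_3 = 1
3 = 3·1 + 0, so a_4 = 3

[12; 3, 4, 1, 3]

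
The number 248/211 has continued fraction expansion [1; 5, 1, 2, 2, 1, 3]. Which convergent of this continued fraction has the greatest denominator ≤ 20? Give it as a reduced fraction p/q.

a_0 = 1: 1/1  (≤ bound)
a_1 = 5: 6/5  (≤ bound)
a_2 = 1: 7/6  (≤ bound)
a_3 = 2: 20/17  (≤ bound)
a_4 = 2: 47/40  (> 20, stop)

20/17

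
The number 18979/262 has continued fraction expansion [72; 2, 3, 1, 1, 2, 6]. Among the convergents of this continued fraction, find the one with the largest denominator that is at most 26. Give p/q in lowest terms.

1159/16

a_0 = 72: 72/1  (≤ bound)
a_1 = 2: 145/2  (≤ bound)
a_2 = 3: 507/7  (≤ bound)
a_3 = 1: 652/9  (≤ bound)
a_4 = 1: 1159/16  (≤ bound)
a_5 = 2: 2970/41  (> 26, stop)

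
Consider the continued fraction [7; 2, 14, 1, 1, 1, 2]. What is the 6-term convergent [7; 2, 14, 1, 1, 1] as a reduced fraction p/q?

681/91

a_0 = 7: 7/1
a_1 = 2: 15/2
a_2 = 14: 217/29
a_3 = 1: 232/31
a_4 = 1: 449/60
a_5 = 1: 681/91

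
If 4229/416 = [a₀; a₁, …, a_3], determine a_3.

4229 ÷ 416 → quotient 10, remainder 69
416 ÷ 69 → quotient 6, remainder 2
69 ÷ 2 → quotient 34, remainder 1
2 ÷ 1 → quotient 2, remainder 0

2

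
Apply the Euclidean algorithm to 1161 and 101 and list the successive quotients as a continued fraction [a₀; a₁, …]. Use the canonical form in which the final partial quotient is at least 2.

[11; 2, 50]

1161 ÷ 101 → quotient 11, remainder 50
101 ÷ 50 → quotient 2, remainder 1
50 ÷ 1 → quotient 50, remainder 0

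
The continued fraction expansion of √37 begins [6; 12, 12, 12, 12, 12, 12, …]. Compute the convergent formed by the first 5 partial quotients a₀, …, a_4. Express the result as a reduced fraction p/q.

128766/21169

a_0 = 6: 6/1
a_1 = 12: 73/12
a_2 = 12: 882/145
a_3 = 12: 10657/1752
a_4 = 12: 128766/21169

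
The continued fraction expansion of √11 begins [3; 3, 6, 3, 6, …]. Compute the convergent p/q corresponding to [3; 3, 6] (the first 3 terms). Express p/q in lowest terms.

63/19

Start with 6.
3 + 1/(6/1) = 3 + 1/6 = 19/6
3 + 1/(19/6) = 3 + 6/19 = 63/19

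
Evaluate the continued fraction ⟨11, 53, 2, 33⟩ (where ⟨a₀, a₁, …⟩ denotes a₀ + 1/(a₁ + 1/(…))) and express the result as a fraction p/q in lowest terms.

39491/3584

Start with 33.
2 + 1/(33/1) = 2 + 1/33 = 67/33
53 + 1/(67/33) = 53 + 33/67 = 3584/67
11 + 1/(3584/67) = 11 + 67/3584 = 39491/3584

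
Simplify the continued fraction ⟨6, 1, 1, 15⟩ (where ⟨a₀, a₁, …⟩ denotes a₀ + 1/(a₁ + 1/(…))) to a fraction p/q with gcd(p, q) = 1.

202/31

a_0 = 6: 6/1
a_1 = 1: 7/1
a_2 = 1: 13/2
a_3 = 15: 202/31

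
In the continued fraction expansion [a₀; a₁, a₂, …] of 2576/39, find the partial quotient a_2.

2

⌊2576/39⌋ = 66, remainder 2
⌊39/2⌋ = 19, remainder 1
⌊2/1⌋ = 2, remainder 0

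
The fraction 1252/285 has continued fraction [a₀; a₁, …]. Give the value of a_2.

1

Apply division with remainder until the remainder is 0:
1252 ÷ 285 → quotient 4, remainder 112
285 ÷ 112 → quotient 2, remainder 61
112 ÷ 61 → quotient 1, remainder 51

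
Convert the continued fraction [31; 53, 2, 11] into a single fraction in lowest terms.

38153/1230

Start with 11.
2 + 1/(11/1) = 2 + 1/11 = 23/11
53 + 1/(23/11) = 53 + 11/23 = 1230/23
31 + 1/(1230/23) = 31 + 23/1230 = 38153/1230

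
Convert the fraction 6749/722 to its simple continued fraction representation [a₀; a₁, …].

Run the Euclidean algorithm, recording each quotient:
6749 = 9·722 + 251, so a_0 = 9
722 = 2·251 + 220, so a_1 = 2
251 = 1·220 + 31, so a_2 = 1
220 = 7·31 + 3, so a_3 = 7
31 = 10·3 + 1, so a_4 = 10
3 = 3·1 + 0, so a_5 = 3

[9; 2, 1, 7, 10, 3]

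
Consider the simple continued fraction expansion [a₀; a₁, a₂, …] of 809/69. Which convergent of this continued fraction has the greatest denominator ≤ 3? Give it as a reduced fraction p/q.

35/3

a_0 = 11: 11/1  (≤ bound)
a_1 = 1: 12/1  (≤ bound)
a_2 = 2: 35/3  (≤ bound)
a_3 = 1: 47/4  (> 3, stop)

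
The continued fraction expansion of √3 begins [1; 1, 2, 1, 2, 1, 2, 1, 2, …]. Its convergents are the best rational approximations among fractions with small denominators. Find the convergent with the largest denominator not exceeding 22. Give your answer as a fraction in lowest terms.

List convergents until the denominator exceeds the bound:
a_0 = 1: 1/1  (≤ bound)
a_1 = 1: 2/1  (≤ bound)
a_2 = 2: 5/3  (≤ bound)
a_3 = 1: 7/4  (≤ bound)
a_4 = 2: 19/11  (≤ bound)
a_5 = 1: 26/15  (≤ bound)
a_6 = 2: 71/41  (> 22, stop)

26/15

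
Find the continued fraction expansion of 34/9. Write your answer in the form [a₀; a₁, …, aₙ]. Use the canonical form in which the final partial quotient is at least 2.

[3; 1, 3, 2]

Repeatedly divide and take the remainder:
34 = 3·9 + 7, so a_0 = 3
9 = 1·7 + 2, so a_1 = 1
7 = 3·2 + 1, so a_2 = 3
2 = 2·1 + 0, so a_3 = 2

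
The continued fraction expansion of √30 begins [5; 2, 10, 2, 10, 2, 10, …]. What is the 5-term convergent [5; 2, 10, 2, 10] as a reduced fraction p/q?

Start with 10.
2 + 1/(10/1) = 2 + 1/10 = 21/10
10 + 1/(21/10) = 10 + 10/21 = 220/21
2 + 1/(220/21) = 2 + 21/220 = 461/220
5 + 1/(461/220) = 5 + 220/461 = 2525/461

2525/461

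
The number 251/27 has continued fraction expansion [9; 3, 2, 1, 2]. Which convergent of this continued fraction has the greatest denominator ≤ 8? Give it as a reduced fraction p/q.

65/7

a_0 = 9: 9/1  (≤ bound)
a_1 = 3: 28/3  (≤ bound)
a_2 = 2: 65/7  (≤ bound)
a_3 = 1: 93/10  (> 8, stop)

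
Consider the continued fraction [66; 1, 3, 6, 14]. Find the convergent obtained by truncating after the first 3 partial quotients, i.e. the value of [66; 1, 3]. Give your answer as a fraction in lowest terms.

267/4

a_0 = 66: 66/1
a_1 = 1: 67/1
a_2 = 3: 267/4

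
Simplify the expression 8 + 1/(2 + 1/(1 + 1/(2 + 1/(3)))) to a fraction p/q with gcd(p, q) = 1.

226/27

Use the convergent recurrence hₖ = aₖ·hₖ₋₁ + hₖ₋₂ (and likewise for the denominators kₖ):
a_0 = 8: 8/1
a_1 = 2: 17/2
a_2 = 1: 25/3
a_3 = 2: 67/8
a_4 = 3: 226/27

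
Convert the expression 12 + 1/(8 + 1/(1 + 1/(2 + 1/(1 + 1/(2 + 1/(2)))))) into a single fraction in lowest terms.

a_0 = 12: 12/1
a_1 = 8: 97/8
a_2 = 1: 109/9
a_3 = 2: 315/26
a_4 = 1: 424/35
a_5 = 2: 1163/96
a_6 = 2: 2750/227

2750/227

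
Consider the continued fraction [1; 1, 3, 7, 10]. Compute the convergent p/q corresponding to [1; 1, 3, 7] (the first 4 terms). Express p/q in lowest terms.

a_0 = 1: 1/1
a_1 = 1: 2/1
a_2 = 3: 7/4
a_3 = 7: 51/29

51/29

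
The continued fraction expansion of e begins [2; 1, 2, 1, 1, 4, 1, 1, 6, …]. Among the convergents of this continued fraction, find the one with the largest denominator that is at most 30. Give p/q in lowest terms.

List convergents until the denominator exceeds the bound:
a_0 = 2: 2/1  (≤ bound)
a_1 = 1: 3/1  (≤ bound)
a_2 = 2: 8/3  (≤ bound)
a_3 = 1: 11/4  (≤ bound)
a_4 = 1: 19/7  (≤ bound)
a_5 = 4: 87/32  (> 30, stop)

19/7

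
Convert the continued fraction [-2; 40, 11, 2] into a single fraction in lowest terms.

-1821/922

Collapse the nested fraction from the inside out:
Start with 2.
11 + 1/(2/1) = 11 + 1/2 = 23/2
40 + 1/(23/2) = 40 + 2/23 = 922/23
-2 + 1/(922/23) = -2 + 23/922 = -1821/922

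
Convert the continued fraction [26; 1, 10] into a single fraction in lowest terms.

Start with 10.
1 + 1/(10/1) = 1 + 1/10 = 11/10
26 + 1/(11/10) = 26 + 10/11 = 296/11

296/11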